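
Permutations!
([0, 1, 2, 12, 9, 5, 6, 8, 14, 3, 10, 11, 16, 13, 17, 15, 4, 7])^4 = (17)(3 9 4 16 12)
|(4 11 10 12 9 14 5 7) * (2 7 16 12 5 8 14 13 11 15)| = 28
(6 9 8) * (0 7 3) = (0 7 3)(6 9 8) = [7, 1, 2, 0, 4, 5, 9, 3, 6, 8]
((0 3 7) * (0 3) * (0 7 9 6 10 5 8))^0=(10)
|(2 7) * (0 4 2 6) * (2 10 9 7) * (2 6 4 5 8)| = |(0 5 8 2 6)(4 10 9 7)| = 20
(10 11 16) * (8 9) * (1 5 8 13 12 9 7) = (1 5 8 7)(9 13 12)(10 11 16) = [0, 5, 2, 3, 4, 8, 6, 1, 7, 13, 11, 16, 9, 12, 14, 15, 10]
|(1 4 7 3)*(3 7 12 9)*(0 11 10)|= |(0 11 10)(1 4 12 9 3)|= 15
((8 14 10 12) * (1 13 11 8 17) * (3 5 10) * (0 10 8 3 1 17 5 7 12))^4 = (17)(1 7 14 3 8 11 5 13 12) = ((17)(0 10)(1 13 11 3 7 12 5 8 14))^4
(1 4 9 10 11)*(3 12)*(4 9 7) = (1 9 10 11)(3 12)(4 7) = [0, 9, 2, 12, 7, 5, 6, 4, 8, 10, 11, 1, 3]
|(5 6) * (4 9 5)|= |(4 9 5 6)|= 4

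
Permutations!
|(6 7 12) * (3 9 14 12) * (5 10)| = |(3 9 14 12 6 7)(5 10)| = 6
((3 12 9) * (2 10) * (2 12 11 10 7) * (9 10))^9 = ((2 7)(3 11 9)(10 12))^9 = (2 7)(10 12)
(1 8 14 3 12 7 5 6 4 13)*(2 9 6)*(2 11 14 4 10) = [0, 8, 9, 12, 13, 11, 10, 5, 4, 6, 2, 14, 7, 1, 3] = (1 8 4 13)(2 9 6 10)(3 12 7 5 11 14)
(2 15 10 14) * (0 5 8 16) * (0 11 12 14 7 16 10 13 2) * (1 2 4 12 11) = [5, 2, 15, 3, 12, 8, 6, 16, 10, 9, 7, 11, 14, 4, 0, 13, 1] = (0 5 8 10 7 16 1 2 15 13 4 12 14)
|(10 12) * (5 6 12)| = |(5 6 12 10)| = 4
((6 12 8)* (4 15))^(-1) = ((4 15)(6 12 8))^(-1) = (4 15)(6 8 12)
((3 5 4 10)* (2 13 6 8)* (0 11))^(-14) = (2 6)(3 4)(5 10)(8 13)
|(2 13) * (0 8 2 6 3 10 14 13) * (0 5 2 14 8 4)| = 6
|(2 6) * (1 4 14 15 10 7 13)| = |(1 4 14 15 10 7 13)(2 6)| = 14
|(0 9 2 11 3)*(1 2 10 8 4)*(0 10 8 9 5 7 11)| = |(0 5 7 11 3 10 9 8 4 1 2)| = 11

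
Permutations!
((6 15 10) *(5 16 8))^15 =((5 16 8)(6 15 10))^15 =(16)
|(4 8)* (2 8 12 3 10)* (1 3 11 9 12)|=|(1 3 10 2 8 4)(9 12 11)|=6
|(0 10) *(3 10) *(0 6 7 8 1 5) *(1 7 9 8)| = 9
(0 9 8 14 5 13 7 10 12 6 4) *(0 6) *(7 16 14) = (0 9 8 7 10 12)(4 6)(5 13 16 14) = [9, 1, 2, 3, 6, 13, 4, 10, 7, 8, 12, 11, 0, 16, 5, 15, 14]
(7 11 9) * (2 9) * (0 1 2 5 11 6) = (0 1 2 9 7 6)(5 11) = [1, 2, 9, 3, 4, 11, 0, 6, 8, 7, 10, 5]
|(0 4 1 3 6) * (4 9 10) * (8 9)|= |(0 8 9 10 4 1 3 6)|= 8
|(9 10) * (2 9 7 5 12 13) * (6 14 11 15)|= |(2 9 10 7 5 12 13)(6 14 11 15)|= 28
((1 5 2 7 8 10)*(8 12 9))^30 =(1 8 12 2)(5 10 9 7)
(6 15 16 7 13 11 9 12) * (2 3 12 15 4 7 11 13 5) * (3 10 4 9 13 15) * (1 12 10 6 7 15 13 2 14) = (1 12 7 5 14)(2 6 9 3 10 4 15 16 11) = [0, 12, 6, 10, 15, 14, 9, 5, 8, 3, 4, 2, 7, 13, 1, 16, 11]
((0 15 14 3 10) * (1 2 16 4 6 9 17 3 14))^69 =(0 2 6 3 15 16 9 10 1 4 17)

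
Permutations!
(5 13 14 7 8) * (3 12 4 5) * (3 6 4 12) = (4 5 13 14 7 8 6) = [0, 1, 2, 3, 5, 13, 4, 8, 6, 9, 10, 11, 12, 14, 7]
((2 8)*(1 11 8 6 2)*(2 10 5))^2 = ((1 11 8)(2 6 10 5))^2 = (1 8 11)(2 10)(5 6)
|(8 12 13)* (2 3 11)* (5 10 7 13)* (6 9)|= 6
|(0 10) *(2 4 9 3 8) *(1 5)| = 10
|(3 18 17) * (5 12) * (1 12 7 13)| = |(1 12 5 7 13)(3 18 17)| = 15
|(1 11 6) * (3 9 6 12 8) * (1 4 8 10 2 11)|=|(2 11 12 10)(3 9 6 4 8)|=20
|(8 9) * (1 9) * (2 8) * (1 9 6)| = 6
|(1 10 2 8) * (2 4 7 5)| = |(1 10 4 7 5 2 8)| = 7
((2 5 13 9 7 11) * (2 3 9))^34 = (2 5 13)(3 7)(9 11)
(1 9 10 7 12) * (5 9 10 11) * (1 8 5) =[0, 10, 2, 3, 4, 9, 6, 12, 5, 11, 7, 1, 8] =(1 10 7 12 8 5 9 11)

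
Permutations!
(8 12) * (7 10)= (7 10)(8 12)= [0, 1, 2, 3, 4, 5, 6, 10, 12, 9, 7, 11, 8]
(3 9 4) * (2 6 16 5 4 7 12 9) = [0, 1, 6, 2, 3, 4, 16, 12, 8, 7, 10, 11, 9, 13, 14, 15, 5] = (2 6 16 5 4 3)(7 12 9)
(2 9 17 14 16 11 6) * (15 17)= (2 9 15 17 14 16 11 6)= [0, 1, 9, 3, 4, 5, 2, 7, 8, 15, 10, 6, 12, 13, 16, 17, 11, 14]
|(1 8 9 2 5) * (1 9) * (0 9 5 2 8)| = 4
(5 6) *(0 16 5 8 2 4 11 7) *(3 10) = (0 16 5 6 8 2 4 11 7)(3 10) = [16, 1, 4, 10, 11, 6, 8, 0, 2, 9, 3, 7, 12, 13, 14, 15, 5]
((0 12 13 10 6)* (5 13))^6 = (13)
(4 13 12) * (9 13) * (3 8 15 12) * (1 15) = (1 15 12 4 9 13 3 8) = [0, 15, 2, 8, 9, 5, 6, 7, 1, 13, 10, 11, 4, 3, 14, 12]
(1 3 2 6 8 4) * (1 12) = (1 3 2 6 8 4 12) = [0, 3, 6, 2, 12, 5, 8, 7, 4, 9, 10, 11, 1]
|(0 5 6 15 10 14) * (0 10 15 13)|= |(15)(0 5 6 13)(10 14)|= 4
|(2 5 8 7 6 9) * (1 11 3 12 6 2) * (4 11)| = 28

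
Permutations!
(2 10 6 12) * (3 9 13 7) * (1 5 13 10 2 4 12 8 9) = (1 5 13 7 3)(4 12)(6 8 9 10) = [0, 5, 2, 1, 12, 13, 8, 3, 9, 10, 6, 11, 4, 7]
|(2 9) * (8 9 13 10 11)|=6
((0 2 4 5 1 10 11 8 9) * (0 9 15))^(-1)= ((0 2 4 5 1 10 11 8 15))^(-1)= (0 15 8 11 10 1 5 4 2)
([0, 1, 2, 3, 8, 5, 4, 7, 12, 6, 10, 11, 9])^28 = (4 9 8 6 12)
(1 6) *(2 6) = [0, 2, 6, 3, 4, 5, 1] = (1 2 6)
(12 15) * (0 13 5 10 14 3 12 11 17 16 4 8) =(0 13 5 10 14 3 12 15 11 17 16 4 8) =[13, 1, 2, 12, 8, 10, 6, 7, 0, 9, 14, 17, 15, 5, 3, 11, 4, 16]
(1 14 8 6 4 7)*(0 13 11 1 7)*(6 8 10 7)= [13, 14, 2, 3, 0, 5, 4, 6, 8, 9, 7, 1, 12, 11, 10]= (0 13 11 1 14 10 7 6 4)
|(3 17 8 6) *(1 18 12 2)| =|(1 18 12 2)(3 17 8 6)| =4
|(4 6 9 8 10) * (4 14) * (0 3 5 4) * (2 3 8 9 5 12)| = 12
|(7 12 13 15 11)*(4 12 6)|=|(4 12 13 15 11 7 6)|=7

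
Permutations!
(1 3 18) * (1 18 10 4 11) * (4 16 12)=[0, 3, 2, 10, 11, 5, 6, 7, 8, 9, 16, 1, 4, 13, 14, 15, 12, 17, 18]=(18)(1 3 10 16 12 4 11)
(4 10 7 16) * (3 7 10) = (3 7 16 4) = [0, 1, 2, 7, 3, 5, 6, 16, 8, 9, 10, 11, 12, 13, 14, 15, 4]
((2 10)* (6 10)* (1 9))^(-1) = ((1 9)(2 6 10))^(-1) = (1 9)(2 10 6)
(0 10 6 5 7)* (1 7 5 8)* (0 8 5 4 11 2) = (0 10 6 5 4 11 2)(1 7 8) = [10, 7, 0, 3, 11, 4, 5, 8, 1, 9, 6, 2]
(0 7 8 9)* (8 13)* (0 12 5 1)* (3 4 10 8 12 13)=(0 7 3 4 10 8 9 13 12 5 1)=[7, 0, 2, 4, 10, 1, 6, 3, 9, 13, 8, 11, 5, 12]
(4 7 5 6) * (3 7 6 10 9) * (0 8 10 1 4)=[8, 4, 2, 7, 6, 1, 0, 5, 10, 3, 9]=(0 8 10 9 3 7 5 1 4 6)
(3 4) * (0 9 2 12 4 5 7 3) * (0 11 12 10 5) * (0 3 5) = (0 9 2 10)(4 11 12)(5 7) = [9, 1, 10, 3, 11, 7, 6, 5, 8, 2, 0, 12, 4]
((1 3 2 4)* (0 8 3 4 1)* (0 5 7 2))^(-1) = ((0 8 3)(1 4 5 7 2))^(-1) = (0 3 8)(1 2 7 5 4)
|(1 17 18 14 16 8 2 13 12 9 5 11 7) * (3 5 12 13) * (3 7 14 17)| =|(1 3 5 11 14 16 8 2 7)(9 12)(17 18)| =18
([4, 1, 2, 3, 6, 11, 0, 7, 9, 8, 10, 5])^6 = [0, 1, 2, 3, 4, 5, 6, 7, 8, 9, 10, 11]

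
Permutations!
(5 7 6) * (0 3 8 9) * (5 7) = [3, 1, 2, 8, 4, 5, 7, 6, 9, 0] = (0 3 8 9)(6 7)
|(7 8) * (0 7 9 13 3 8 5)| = |(0 7 5)(3 8 9 13)| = 12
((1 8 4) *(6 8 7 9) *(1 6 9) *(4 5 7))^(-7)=((9)(1 4 6 8 5 7))^(-7)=(9)(1 7 5 8 6 4)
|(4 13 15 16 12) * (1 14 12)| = 7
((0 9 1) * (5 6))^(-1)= (0 1 9)(5 6)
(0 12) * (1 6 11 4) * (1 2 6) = (0 12)(2 6 11 4) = [12, 1, 6, 3, 2, 5, 11, 7, 8, 9, 10, 4, 0]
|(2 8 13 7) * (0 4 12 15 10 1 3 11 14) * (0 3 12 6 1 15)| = 60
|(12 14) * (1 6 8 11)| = |(1 6 8 11)(12 14)| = 4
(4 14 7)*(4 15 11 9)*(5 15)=(4 14 7 5 15 11 9)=[0, 1, 2, 3, 14, 15, 6, 5, 8, 4, 10, 9, 12, 13, 7, 11]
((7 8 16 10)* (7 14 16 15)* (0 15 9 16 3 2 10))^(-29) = ((0 15 7 8 9 16)(2 10 14 3))^(-29) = (0 15 7 8 9 16)(2 3 14 10)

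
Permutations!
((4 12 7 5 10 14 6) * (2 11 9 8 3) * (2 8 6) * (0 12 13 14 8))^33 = ((0 12 7 5 10 8 3)(2 11 9 6 4 13 14))^33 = (0 8 5 12 3 10 7)(2 13 6 11 14 4 9)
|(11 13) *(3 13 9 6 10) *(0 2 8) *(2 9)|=9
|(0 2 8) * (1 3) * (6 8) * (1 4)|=|(0 2 6 8)(1 3 4)|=12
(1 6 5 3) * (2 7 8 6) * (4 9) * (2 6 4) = (1 6 5 3)(2 7 8 4 9) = [0, 6, 7, 1, 9, 3, 5, 8, 4, 2]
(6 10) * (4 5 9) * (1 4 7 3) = (1 4 5 9 7 3)(6 10) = [0, 4, 2, 1, 5, 9, 10, 3, 8, 7, 6]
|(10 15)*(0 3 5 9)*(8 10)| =12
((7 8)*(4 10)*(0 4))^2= (0 10 4)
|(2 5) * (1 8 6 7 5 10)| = 7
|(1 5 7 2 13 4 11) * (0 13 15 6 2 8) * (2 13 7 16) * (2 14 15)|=|(0 7 8)(1 5 16 14 15 6 13 4 11)|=9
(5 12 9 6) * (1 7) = (1 7)(5 12 9 6) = [0, 7, 2, 3, 4, 12, 5, 1, 8, 6, 10, 11, 9]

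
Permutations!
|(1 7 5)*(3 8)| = |(1 7 5)(3 8)| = 6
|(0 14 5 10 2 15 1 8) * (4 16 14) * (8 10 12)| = 28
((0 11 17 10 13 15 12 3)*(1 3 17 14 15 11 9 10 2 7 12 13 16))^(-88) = (17)(0 10 1)(3 9 16)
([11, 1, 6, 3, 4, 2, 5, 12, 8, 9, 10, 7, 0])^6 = [7, 1, 2, 3, 4, 5, 6, 0, 8, 9, 10, 12, 11]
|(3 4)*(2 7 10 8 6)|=|(2 7 10 8 6)(3 4)|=10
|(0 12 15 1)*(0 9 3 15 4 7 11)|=20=|(0 12 4 7 11)(1 9 3 15)|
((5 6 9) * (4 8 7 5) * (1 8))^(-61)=((1 8 7 5 6 9 4))^(-61)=(1 7 6 4 8 5 9)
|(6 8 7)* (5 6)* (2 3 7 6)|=|(2 3 7 5)(6 8)|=4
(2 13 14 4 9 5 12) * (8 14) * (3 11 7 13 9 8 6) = (2 9 5 12)(3 11 7 13 6)(4 8 14) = [0, 1, 9, 11, 8, 12, 3, 13, 14, 5, 10, 7, 2, 6, 4]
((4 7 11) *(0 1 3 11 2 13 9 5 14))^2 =((0 1 3 11 4 7 2 13 9 5 14))^2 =(0 3 4 2 9 14 1 11 7 13 5)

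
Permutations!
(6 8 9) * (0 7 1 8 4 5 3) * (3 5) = (0 7 1 8 9 6 4 3) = [7, 8, 2, 0, 3, 5, 4, 1, 9, 6]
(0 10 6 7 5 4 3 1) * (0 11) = (0 10 6 7 5 4 3 1 11) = [10, 11, 2, 1, 3, 4, 7, 5, 8, 9, 6, 0]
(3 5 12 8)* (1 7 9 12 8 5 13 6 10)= (1 7 9 12 5 8 3 13 6 10)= [0, 7, 2, 13, 4, 8, 10, 9, 3, 12, 1, 11, 5, 6]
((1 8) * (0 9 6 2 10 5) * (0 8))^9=((0 9 6 2 10 5 8 1))^9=(0 9 6 2 10 5 8 1)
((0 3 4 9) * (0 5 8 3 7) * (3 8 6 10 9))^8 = ((0 7)(3 4)(5 6 10 9))^8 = (10)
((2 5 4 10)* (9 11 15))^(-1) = (2 10 4 5)(9 15 11)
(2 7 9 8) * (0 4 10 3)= (0 4 10 3)(2 7 9 8)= [4, 1, 7, 0, 10, 5, 6, 9, 2, 8, 3]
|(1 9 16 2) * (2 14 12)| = |(1 9 16 14 12 2)| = 6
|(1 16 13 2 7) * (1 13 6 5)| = 12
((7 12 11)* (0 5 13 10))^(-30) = (0 13)(5 10)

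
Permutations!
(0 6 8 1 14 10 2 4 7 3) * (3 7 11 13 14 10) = (0 6 8 1 10 2 4 11 13 14 3) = [6, 10, 4, 0, 11, 5, 8, 7, 1, 9, 2, 13, 12, 14, 3]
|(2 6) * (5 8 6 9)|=5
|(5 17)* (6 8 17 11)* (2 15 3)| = |(2 15 3)(5 11 6 8 17)| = 15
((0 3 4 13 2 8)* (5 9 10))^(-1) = (0 8 2 13 4 3)(5 10 9)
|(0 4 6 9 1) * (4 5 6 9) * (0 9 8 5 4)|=10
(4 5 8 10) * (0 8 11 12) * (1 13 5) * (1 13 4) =(0 8 10 1 4 13 5 11 12) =[8, 4, 2, 3, 13, 11, 6, 7, 10, 9, 1, 12, 0, 5]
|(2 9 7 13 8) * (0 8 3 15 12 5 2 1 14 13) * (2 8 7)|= 8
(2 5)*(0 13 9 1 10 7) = (0 13 9 1 10 7)(2 5) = [13, 10, 5, 3, 4, 2, 6, 0, 8, 1, 7, 11, 12, 9]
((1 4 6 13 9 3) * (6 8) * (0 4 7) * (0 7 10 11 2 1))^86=(0 8 13 3 4 6 9)(1 11)(2 10)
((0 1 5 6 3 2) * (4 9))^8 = ((0 1 5 6 3 2)(4 9))^8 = (9)(0 5 3)(1 6 2)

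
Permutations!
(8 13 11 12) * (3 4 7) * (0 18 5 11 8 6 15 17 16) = [18, 1, 2, 4, 7, 11, 15, 3, 13, 9, 10, 12, 6, 8, 14, 17, 0, 16, 5] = (0 18 5 11 12 6 15 17 16)(3 4 7)(8 13)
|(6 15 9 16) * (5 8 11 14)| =|(5 8 11 14)(6 15 9 16)| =4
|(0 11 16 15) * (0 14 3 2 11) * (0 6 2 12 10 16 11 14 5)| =10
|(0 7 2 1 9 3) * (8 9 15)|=|(0 7 2 1 15 8 9 3)|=8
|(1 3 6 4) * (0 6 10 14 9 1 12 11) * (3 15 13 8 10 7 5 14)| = 10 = |(0 6 4 12 11)(1 15 13 8 10 3 7 5 14 9)|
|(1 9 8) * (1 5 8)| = 2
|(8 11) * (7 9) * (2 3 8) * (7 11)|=6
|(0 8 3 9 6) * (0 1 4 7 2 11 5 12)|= |(0 8 3 9 6 1 4 7 2 11 5 12)|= 12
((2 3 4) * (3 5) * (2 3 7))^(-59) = ((2 5 7)(3 4))^(-59) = (2 5 7)(3 4)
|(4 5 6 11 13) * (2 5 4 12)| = |(2 5 6 11 13 12)| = 6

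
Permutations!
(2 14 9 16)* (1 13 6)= (1 13 6)(2 14 9 16)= [0, 13, 14, 3, 4, 5, 1, 7, 8, 16, 10, 11, 12, 6, 9, 15, 2]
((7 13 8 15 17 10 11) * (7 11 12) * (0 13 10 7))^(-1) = (0 12 10 7 17 15 8 13)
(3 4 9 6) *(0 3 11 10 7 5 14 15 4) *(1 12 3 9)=[9, 12, 2, 0, 1, 14, 11, 5, 8, 6, 7, 10, 3, 13, 15, 4]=(0 9 6 11 10 7 5 14 15 4 1 12 3)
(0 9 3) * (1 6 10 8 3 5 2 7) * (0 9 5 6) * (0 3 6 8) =(0 5 2 7 1 3 9 8 6 10) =[5, 3, 7, 9, 4, 2, 10, 1, 6, 8, 0]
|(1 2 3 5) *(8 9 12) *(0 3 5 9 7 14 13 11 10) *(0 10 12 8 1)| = 12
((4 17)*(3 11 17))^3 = (3 4 17 11)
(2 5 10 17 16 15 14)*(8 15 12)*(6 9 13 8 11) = [0, 1, 5, 3, 4, 10, 9, 7, 15, 13, 17, 6, 11, 8, 2, 14, 12, 16] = (2 5 10 17 16 12 11 6 9 13 8 15 14)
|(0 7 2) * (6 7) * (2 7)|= 3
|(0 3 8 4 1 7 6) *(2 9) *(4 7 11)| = |(0 3 8 7 6)(1 11 4)(2 9)| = 30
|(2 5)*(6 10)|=2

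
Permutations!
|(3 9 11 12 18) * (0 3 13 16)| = 8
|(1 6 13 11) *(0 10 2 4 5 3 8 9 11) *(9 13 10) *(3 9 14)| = |(0 14 3 8 13)(1 6 10 2 4 5 9 11)| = 40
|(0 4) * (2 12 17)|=|(0 4)(2 12 17)|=6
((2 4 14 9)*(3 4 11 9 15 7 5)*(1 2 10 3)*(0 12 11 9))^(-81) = (1 5 7 15 14 4 3 10 9 2)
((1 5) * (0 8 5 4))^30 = ((0 8 5 1 4))^30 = (8)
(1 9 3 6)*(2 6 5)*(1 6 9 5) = [0, 5, 9, 1, 4, 2, 6, 7, 8, 3] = (1 5 2 9 3)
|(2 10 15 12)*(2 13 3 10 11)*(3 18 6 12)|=12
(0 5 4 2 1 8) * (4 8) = (0 5 8)(1 4 2) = [5, 4, 1, 3, 2, 8, 6, 7, 0]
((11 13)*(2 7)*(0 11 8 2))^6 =((0 11 13 8 2 7))^6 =(13)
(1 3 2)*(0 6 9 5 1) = [6, 3, 0, 2, 4, 1, 9, 7, 8, 5] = (0 6 9 5 1 3 2)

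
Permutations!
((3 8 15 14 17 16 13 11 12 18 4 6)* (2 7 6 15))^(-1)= (2 8 3 6 7)(4 18 12 11 13 16 17 14 15)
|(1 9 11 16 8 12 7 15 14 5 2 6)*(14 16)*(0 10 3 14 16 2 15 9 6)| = 42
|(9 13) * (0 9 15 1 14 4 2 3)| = 9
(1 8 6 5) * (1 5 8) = (6 8) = [0, 1, 2, 3, 4, 5, 8, 7, 6]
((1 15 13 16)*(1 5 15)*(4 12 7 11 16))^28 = (4 16)(5 12)(7 15)(11 13)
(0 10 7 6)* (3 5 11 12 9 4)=(0 10 7 6)(3 5 11 12 9 4)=[10, 1, 2, 5, 3, 11, 0, 6, 8, 4, 7, 12, 9]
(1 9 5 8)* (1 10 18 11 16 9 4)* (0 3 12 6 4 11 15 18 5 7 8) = (0 3 12 6 4 1 11 16 9 7 8 10 5)(15 18) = [3, 11, 2, 12, 1, 0, 4, 8, 10, 7, 5, 16, 6, 13, 14, 18, 9, 17, 15]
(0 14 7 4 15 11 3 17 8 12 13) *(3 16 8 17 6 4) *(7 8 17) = (0 14 8 12 13)(3 6 4 15 11 16 17 7) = [14, 1, 2, 6, 15, 5, 4, 3, 12, 9, 10, 16, 13, 0, 8, 11, 17, 7]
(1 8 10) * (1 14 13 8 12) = (1 12)(8 10 14 13) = [0, 12, 2, 3, 4, 5, 6, 7, 10, 9, 14, 11, 1, 8, 13]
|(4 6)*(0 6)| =3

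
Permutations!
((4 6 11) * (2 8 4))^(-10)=(11)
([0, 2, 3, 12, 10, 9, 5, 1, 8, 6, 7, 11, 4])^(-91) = (12)(5 6 9)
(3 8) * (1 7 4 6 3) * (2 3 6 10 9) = (1 7 4 10 9 2 3 8) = [0, 7, 3, 8, 10, 5, 6, 4, 1, 2, 9]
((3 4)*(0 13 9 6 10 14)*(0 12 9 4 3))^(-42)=((0 13 4)(6 10 14 12 9))^(-42)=(6 12 10 9 14)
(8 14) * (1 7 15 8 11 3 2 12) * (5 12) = (1 7 15 8 14 11 3 2 5 12) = [0, 7, 5, 2, 4, 12, 6, 15, 14, 9, 10, 3, 1, 13, 11, 8]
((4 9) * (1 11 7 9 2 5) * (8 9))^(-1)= (1 5 2 4 9 8 7 11)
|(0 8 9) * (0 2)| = |(0 8 9 2)| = 4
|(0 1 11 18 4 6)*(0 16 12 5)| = 9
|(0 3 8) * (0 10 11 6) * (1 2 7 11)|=|(0 3 8 10 1 2 7 11 6)|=9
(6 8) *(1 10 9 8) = [0, 10, 2, 3, 4, 5, 1, 7, 6, 8, 9] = (1 10 9 8 6)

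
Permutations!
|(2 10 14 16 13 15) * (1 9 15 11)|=9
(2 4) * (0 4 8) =(0 4 2 8) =[4, 1, 8, 3, 2, 5, 6, 7, 0]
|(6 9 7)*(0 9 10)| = 5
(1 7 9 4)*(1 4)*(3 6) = (1 7 9)(3 6) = [0, 7, 2, 6, 4, 5, 3, 9, 8, 1]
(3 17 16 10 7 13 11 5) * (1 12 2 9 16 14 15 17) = (1 12 2 9 16 10 7 13 11 5 3)(14 15 17) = [0, 12, 9, 1, 4, 3, 6, 13, 8, 16, 7, 5, 2, 11, 15, 17, 10, 14]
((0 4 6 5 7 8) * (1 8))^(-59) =(0 7 4 1 6 8 5)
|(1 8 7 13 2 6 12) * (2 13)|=|(13)(1 8 7 2 6 12)|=6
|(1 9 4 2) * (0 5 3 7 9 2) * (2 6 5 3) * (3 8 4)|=|(0 8 4)(1 6 5 2)(3 7 9)|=12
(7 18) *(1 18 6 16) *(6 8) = (1 18 7 8 6 16) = [0, 18, 2, 3, 4, 5, 16, 8, 6, 9, 10, 11, 12, 13, 14, 15, 1, 17, 7]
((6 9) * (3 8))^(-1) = ((3 8)(6 9))^(-1) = (3 8)(6 9)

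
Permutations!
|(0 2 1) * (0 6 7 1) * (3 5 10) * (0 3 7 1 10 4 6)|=14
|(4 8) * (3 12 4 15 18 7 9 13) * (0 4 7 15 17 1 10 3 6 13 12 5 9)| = 22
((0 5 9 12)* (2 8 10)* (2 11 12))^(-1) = ((0 5 9 2 8 10 11 12))^(-1) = (0 12 11 10 8 2 9 5)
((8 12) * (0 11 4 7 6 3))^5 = (0 3 6 7 4 11)(8 12)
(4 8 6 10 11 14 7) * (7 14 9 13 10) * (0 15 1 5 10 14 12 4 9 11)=(0 15 1 5 10)(4 8 6 7 9 13 14 12)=[15, 5, 2, 3, 8, 10, 7, 9, 6, 13, 0, 11, 4, 14, 12, 1]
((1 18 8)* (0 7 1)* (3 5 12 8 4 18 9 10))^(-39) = (0 5 9)(1 8 3)(4 18)(7 12 10)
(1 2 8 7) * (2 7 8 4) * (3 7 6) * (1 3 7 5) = (8)(1 6 7 3 5)(2 4) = [0, 6, 4, 5, 2, 1, 7, 3, 8]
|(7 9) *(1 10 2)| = 6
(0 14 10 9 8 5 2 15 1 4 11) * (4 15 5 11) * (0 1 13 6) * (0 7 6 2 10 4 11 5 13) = [14, 15, 13, 3, 11, 10, 7, 6, 5, 8, 9, 1, 12, 2, 4, 0] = (0 14 4 11 1 15)(2 13)(5 10 9 8)(6 7)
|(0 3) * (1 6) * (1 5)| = 6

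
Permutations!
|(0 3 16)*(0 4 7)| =|(0 3 16 4 7)| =5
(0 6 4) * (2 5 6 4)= (0 4)(2 5 6)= [4, 1, 5, 3, 0, 6, 2]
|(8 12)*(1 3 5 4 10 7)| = 6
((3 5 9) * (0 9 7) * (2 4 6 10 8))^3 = ((0 9 3 5 7)(2 4 6 10 8))^3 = (0 5 9 7 3)(2 10 4 8 6)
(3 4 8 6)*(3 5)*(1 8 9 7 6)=(1 8)(3 4 9 7 6 5)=[0, 8, 2, 4, 9, 3, 5, 6, 1, 7]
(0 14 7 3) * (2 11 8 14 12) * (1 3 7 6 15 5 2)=[12, 3, 11, 0, 4, 2, 15, 7, 14, 9, 10, 8, 1, 13, 6, 5]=(0 12 1 3)(2 11 8 14 6 15 5)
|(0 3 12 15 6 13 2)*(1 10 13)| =9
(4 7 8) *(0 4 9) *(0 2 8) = (0 4 7)(2 8 9) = [4, 1, 8, 3, 7, 5, 6, 0, 9, 2]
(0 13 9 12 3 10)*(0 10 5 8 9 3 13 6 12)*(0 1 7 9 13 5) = [6, 7, 2, 0, 4, 8, 12, 9, 13, 1, 10, 11, 5, 3] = (0 6 12 5 8 13 3)(1 7 9)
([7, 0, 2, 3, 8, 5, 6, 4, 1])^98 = [8, 4, 2, 3, 0, 5, 6, 1, 7]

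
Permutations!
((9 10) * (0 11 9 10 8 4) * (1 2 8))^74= (0 2 11 8 9 4 1)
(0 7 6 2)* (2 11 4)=(0 7 6 11 4 2)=[7, 1, 0, 3, 2, 5, 11, 6, 8, 9, 10, 4]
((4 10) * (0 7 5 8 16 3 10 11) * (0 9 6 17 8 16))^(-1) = (0 8 17 6 9 11 4 10 3 16 5 7)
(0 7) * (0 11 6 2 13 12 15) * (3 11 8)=[7, 1, 13, 11, 4, 5, 2, 8, 3, 9, 10, 6, 15, 12, 14, 0]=(0 7 8 3 11 6 2 13 12 15)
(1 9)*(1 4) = (1 9 4) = [0, 9, 2, 3, 1, 5, 6, 7, 8, 4]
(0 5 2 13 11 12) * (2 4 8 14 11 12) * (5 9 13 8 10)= (0 9 13 12)(2 8 14 11)(4 10 5)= [9, 1, 8, 3, 10, 4, 6, 7, 14, 13, 5, 2, 0, 12, 11]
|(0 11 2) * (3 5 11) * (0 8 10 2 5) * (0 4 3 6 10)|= 10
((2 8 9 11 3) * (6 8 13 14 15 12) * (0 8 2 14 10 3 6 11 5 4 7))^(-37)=((0 8 9 5 4 7)(2 13 10 3 14 15 12 11 6))^(-37)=(0 7 4 5 9 8)(2 6 11 12 15 14 3 10 13)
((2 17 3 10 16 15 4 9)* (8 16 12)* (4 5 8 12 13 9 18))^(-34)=(18)(2 3 13)(5 16)(8 15)(9 17 10)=((2 17 3 10 13 9)(4 18)(5 8 16 15))^(-34)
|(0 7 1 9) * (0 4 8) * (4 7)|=|(0 4 8)(1 9 7)|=3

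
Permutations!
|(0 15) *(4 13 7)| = 6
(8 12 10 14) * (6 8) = (6 8 12 10 14) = [0, 1, 2, 3, 4, 5, 8, 7, 12, 9, 14, 11, 10, 13, 6]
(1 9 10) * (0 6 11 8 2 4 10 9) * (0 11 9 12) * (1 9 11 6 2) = (0 2 4 10 9 12)(1 6 11 8) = [2, 6, 4, 3, 10, 5, 11, 7, 1, 12, 9, 8, 0]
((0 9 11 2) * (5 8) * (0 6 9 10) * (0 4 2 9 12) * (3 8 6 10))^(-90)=(12)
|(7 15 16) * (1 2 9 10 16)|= |(1 2 9 10 16 7 15)|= 7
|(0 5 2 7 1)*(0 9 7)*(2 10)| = 12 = |(0 5 10 2)(1 9 7)|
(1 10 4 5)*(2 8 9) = (1 10 4 5)(2 8 9) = [0, 10, 8, 3, 5, 1, 6, 7, 9, 2, 4]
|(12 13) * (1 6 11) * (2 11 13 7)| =|(1 6 13 12 7 2 11)| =7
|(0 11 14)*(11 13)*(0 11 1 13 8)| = 2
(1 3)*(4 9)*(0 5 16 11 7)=(0 5 16 11 7)(1 3)(4 9)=[5, 3, 2, 1, 9, 16, 6, 0, 8, 4, 10, 7, 12, 13, 14, 15, 11]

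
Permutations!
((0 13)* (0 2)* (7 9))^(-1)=(0 2 13)(7 9)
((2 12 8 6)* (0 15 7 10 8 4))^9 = ((0 15 7 10 8 6 2 12 4))^9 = (15)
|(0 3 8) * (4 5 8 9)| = 6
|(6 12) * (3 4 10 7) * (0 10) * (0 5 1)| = 14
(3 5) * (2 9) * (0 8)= (0 8)(2 9)(3 5)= [8, 1, 9, 5, 4, 3, 6, 7, 0, 2]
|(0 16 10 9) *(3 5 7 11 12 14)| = |(0 16 10 9)(3 5 7 11 12 14)| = 12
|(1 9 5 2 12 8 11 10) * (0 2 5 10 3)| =|(0 2 12 8 11 3)(1 9 10)| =6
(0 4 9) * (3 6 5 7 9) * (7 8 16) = (0 4 3 6 5 8 16 7 9) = [4, 1, 2, 6, 3, 8, 5, 9, 16, 0, 10, 11, 12, 13, 14, 15, 7]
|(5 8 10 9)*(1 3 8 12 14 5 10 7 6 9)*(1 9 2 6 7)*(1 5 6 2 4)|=|(1 3 8 5 12 14 6 4)(9 10)|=8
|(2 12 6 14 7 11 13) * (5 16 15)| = |(2 12 6 14 7 11 13)(5 16 15)| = 21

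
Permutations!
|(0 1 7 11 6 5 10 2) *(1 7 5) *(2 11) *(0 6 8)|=|(0 7 2 6 1 5 10 11 8)|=9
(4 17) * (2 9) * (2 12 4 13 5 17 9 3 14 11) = (2 3 14 11)(4 9 12)(5 17 13) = [0, 1, 3, 14, 9, 17, 6, 7, 8, 12, 10, 2, 4, 5, 11, 15, 16, 13]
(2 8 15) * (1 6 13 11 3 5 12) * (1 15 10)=[0, 6, 8, 5, 4, 12, 13, 7, 10, 9, 1, 3, 15, 11, 14, 2]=(1 6 13 11 3 5 12 15 2 8 10)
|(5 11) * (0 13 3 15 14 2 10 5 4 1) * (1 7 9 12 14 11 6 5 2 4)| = |(0 13 3 15 11 1)(2 10)(4 7 9 12 14)(5 6)| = 30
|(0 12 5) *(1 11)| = 6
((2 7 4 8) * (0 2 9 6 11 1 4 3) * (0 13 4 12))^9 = (0 11 8 3)(1 9 13 2)(4 7 12 6)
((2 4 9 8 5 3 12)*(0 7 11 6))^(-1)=((0 7 11 6)(2 4 9 8 5 3 12))^(-1)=(0 6 11 7)(2 12 3 5 8 9 4)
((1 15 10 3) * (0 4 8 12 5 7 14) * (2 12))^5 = (0 5 8 14 12 4 7 2)(1 15 10 3)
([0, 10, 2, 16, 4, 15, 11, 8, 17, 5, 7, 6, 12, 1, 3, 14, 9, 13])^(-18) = [0, 1, 2, 3, 4, 5, 6, 7, 8, 9, 10, 11, 12, 13, 14, 15, 16, 17]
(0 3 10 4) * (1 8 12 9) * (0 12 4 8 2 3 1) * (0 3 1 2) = (0 2 1)(3 10 8 4 12 9) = [2, 0, 1, 10, 12, 5, 6, 7, 4, 3, 8, 11, 9]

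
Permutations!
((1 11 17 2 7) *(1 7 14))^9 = (1 14 2 17 11)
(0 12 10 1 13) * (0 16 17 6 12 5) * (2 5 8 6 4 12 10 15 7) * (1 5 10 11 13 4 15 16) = (0 8 6 11 13 1 4 12 16 17 15 7 2 10 5) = [8, 4, 10, 3, 12, 0, 11, 2, 6, 9, 5, 13, 16, 1, 14, 7, 17, 15]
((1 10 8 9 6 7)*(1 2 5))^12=((1 10 8 9 6 7 2 5))^12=(1 6)(2 8)(5 9)(7 10)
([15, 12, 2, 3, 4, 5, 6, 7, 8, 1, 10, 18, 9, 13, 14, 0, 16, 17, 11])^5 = (0 15)(1 9 12)(11 18)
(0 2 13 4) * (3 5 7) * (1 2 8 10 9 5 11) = (0 8 10 9 5 7 3 11 1 2 13 4) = [8, 2, 13, 11, 0, 7, 6, 3, 10, 5, 9, 1, 12, 4]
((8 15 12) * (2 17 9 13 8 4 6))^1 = ((2 17 9 13 8 15 12 4 6))^1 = (2 17 9 13 8 15 12 4 6)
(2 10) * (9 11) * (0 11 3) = (0 11 9 3)(2 10) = [11, 1, 10, 0, 4, 5, 6, 7, 8, 3, 2, 9]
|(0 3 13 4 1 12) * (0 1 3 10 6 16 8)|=30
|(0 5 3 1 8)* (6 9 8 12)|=8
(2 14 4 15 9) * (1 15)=(1 15 9 2 14 4)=[0, 15, 14, 3, 1, 5, 6, 7, 8, 2, 10, 11, 12, 13, 4, 9]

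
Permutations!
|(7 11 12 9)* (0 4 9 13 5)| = 8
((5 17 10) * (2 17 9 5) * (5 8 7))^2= (2 10 17)(5 8)(7 9)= ((2 17 10)(5 9 8 7))^2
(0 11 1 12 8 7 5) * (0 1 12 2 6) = (0 11 12 8 7 5 1 2 6) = [11, 2, 6, 3, 4, 1, 0, 5, 7, 9, 10, 12, 8]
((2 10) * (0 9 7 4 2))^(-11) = (0 9 7 4 2 10)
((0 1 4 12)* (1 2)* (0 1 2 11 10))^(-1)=(0 10 11)(1 12 4)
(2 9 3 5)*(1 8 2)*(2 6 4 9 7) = (1 8 6 4 9 3 5)(2 7) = [0, 8, 7, 5, 9, 1, 4, 2, 6, 3]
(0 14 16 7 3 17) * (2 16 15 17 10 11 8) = [14, 1, 16, 10, 4, 5, 6, 3, 2, 9, 11, 8, 12, 13, 15, 17, 7, 0] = (0 14 15 17)(2 16 7 3 10 11 8)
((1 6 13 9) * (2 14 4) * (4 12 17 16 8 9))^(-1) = ((1 6 13 4 2 14 12 17 16 8 9))^(-1) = (1 9 8 16 17 12 14 2 4 13 6)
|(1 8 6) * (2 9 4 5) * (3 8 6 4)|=|(1 6)(2 9 3 8 4 5)|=6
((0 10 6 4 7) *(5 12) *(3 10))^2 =(12)(0 10 4)(3 6 7)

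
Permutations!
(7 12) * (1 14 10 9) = [0, 14, 2, 3, 4, 5, 6, 12, 8, 1, 9, 11, 7, 13, 10] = (1 14 10 9)(7 12)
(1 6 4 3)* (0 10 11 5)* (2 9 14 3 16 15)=[10, 6, 9, 1, 16, 0, 4, 7, 8, 14, 11, 5, 12, 13, 3, 2, 15]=(0 10 11 5)(1 6 4 16 15 2 9 14 3)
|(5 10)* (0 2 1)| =6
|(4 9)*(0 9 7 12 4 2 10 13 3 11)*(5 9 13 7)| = 28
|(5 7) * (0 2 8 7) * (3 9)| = 10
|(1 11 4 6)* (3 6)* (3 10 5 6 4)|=7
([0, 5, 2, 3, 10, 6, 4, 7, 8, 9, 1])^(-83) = (1 6 10 5 4)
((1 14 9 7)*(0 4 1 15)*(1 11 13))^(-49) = (0 14 4 9 11 7 13 15 1)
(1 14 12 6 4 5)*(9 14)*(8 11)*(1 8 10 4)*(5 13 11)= (1 9 14 12 6)(4 13 11 10)(5 8)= [0, 9, 2, 3, 13, 8, 1, 7, 5, 14, 4, 10, 6, 11, 12]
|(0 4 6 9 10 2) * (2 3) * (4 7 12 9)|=14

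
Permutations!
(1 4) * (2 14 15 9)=(1 4)(2 14 15 9)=[0, 4, 14, 3, 1, 5, 6, 7, 8, 2, 10, 11, 12, 13, 15, 9]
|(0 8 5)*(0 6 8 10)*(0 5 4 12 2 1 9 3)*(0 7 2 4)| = |(0 10 5 6 8)(1 9 3 7 2)(4 12)| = 10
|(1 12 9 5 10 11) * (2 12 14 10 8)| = |(1 14 10 11)(2 12 9 5 8)| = 20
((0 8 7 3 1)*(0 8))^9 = ((1 8 7 3))^9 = (1 8 7 3)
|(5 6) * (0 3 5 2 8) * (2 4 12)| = |(0 3 5 6 4 12 2 8)| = 8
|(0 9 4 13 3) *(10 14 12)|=15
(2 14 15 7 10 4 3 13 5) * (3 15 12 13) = (2 14 12 13 5)(4 15 7 10) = [0, 1, 14, 3, 15, 2, 6, 10, 8, 9, 4, 11, 13, 5, 12, 7]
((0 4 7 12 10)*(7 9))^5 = (0 10 12 7 9 4)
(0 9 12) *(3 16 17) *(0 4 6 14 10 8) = (0 9 12 4 6 14 10 8)(3 16 17) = [9, 1, 2, 16, 6, 5, 14, 7, 0, 12, 8, 11, 4, 13, 10, 15, 17, 3]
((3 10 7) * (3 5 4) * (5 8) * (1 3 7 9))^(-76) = ((1 3 10 9)(4 7 8 5))^(-76) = (10)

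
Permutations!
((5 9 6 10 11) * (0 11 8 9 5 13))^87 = ((0 11 13)(6 10 8 9))^87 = (13)(6 9 8 10)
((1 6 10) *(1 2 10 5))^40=(10)(1 6 5)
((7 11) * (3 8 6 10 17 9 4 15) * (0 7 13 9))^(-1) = (0 17 10 6 8 3 15 4 9 13 11 7)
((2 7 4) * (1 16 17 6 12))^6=((1 16 17 6 12)(2 7 4))^6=(1 16 17 6 12)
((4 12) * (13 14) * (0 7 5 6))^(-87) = ((0 7 5 6)(4 12)(13 14))^(-87) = (0 7 5 6)(4 12)(13 14)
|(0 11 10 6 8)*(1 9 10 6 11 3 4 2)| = |(0 3 4 2 1 9 10 11 6 8)| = 10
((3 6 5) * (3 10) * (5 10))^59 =(3 10 6) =((3 6 10))^59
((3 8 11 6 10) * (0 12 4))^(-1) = (0 4 12)(3 10 6 11 8)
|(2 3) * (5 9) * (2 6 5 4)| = 6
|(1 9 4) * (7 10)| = |(1 9 4)(7 10)| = 6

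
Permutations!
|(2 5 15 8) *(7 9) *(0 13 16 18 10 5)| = 18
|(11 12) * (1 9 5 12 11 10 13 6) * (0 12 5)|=|(0 12 10 13 6 1 9)|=7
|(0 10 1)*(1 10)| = |(10)(0 1)| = 2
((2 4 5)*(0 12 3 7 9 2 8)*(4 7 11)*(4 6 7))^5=((0 12 3 11 6 7 9 2 4 5 8))^5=(0 7 8 6 5 11 4 3 2 12 9)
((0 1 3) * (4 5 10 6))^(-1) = ((0 1 3)(4 5 10 6))^(-1) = (0 3 1)(4 6 10 5)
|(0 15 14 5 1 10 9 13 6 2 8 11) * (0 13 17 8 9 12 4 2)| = 15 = |(0 15 14 5 1 10 12 4 2 9 17 8 11 13 6)|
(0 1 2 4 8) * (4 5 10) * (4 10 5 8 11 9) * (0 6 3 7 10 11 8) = (0 1 2)(3 7 10 11 9 4 8 6) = [1, 2, 0, 7, 8, 5, 3, 10, 6, 4, 11, 9]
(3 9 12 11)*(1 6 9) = (1 6 9 12 11 3) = [0, 6, 2, 1, 4, 5, 9, 7, 8, 12, 10, 3, 11]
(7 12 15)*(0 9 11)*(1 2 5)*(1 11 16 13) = [9, 2, 5, 3, 4, 11, 6, 12, 8, 16, 10, 0, 15, 1, 14, 7, 13] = (0 9 16 13 1 2 5 11)(7 12 15)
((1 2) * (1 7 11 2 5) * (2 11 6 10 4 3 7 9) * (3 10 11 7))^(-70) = ((1 5)(2 9)(4 10)(6 11 7))^(-70) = (6 7 11)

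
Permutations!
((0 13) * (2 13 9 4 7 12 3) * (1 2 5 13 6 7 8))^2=(0 4 1 6 12 5)(2 7 3 13 9 8)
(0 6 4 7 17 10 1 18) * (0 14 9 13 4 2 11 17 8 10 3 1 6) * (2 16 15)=[0, 18, 11, 1, 7, 5, 16, 8, 10, 13, 6, 17, 12, 4, 9, 2, 15, 3, 14]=(1 18 14 9 13 4 7 8 10 6 16 15 2 11 17 3)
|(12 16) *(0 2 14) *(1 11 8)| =6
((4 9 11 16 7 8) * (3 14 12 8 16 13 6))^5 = (3 9 14 11 12 13 8 6 4)(7 16)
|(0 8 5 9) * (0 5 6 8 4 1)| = |(0 4 1)(5 9)(6 8)| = 6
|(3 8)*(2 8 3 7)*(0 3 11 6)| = 12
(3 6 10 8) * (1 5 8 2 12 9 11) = (1 5 8 3 6 10 2 12 9 11) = [0, 5, 12, 6, 4, 8, 10, 7, 3, 11, 2, 1, 9]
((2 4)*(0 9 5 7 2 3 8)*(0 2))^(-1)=(0 7 5 9)(2 8 3 4)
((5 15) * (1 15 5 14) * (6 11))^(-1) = (1 14 15)(6 11)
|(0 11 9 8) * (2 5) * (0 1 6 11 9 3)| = 14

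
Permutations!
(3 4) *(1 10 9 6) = (1 10 9 6)(3 4) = [0, 10, 2, 4, 3, 5, 1, 7, 8, 6, 9]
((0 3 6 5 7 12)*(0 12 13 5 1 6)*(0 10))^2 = (0 10 3)(5 13 7)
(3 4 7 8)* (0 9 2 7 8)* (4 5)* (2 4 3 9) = [2, 1, 7, 5, 8, 3, 6, 0, 9, 4] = (0 2 7)(3 5)(4 8 9)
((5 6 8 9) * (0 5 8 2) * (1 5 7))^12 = (9)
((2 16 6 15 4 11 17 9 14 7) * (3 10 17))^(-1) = (2 7 14 9 17 10 3 11 4 15 6 16)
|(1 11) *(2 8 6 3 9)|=10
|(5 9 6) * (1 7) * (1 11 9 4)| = |(1 7 11 9 6 5 4)| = 7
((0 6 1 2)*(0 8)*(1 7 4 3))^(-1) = (0 8 2 1 3 4 7 6)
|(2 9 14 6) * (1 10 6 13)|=7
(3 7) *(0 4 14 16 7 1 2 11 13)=(0 4 14 16 7 3 1 2 11 13)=[4, 2, 11, 1, 14, 5, 6, 3, 8, 9, 10, 13, 12, 0, 16, 15, 7]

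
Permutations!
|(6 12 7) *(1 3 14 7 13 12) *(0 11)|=|(0 11)(1 3 14 7 6)(12 13)|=10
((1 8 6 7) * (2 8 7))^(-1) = (1 7)(2 6 8)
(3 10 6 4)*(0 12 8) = (0 12 8)(3 10 6 4) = [12, 1, 2, 10, 3, 5, 4, 7, 0, 9, 6, 11, 8]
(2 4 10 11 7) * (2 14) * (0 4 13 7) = (0 4 10 11)(2 13 7 14) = [4, 1, 13, 3, 10, 5, 6, 14, 8, 9, 11, 0, 12, 7, 2]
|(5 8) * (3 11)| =2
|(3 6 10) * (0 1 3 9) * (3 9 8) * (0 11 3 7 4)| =10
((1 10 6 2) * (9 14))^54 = (14)(1 6)(2 10)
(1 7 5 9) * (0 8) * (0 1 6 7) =(0 8 1)(5 9 6 7) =[8, 0, 2, 3, 4, 9, 7, 5, 1, 6]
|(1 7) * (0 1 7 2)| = 3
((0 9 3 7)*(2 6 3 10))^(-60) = ((0 9 10 2 6 3 7))^(-60) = (0 2 7 10 3 9 6)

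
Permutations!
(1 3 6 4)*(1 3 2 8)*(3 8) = (1 2 3 6 4 8) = [0, 2, 3, 6, 8, 5, 4, 7, 1]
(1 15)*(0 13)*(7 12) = (0 13)(1 15)(7 12) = [13, 15, 2, 3, 4, 5, 6, 12, 8, 9, 10, 11, 7, 0, 14, 1]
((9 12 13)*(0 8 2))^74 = (0 2 8)(9 13 12) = ((0 8 2)(9 12 13))^74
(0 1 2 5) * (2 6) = (0 1 6 2 5) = [1, 6, 5, 3, 4, 0, 2]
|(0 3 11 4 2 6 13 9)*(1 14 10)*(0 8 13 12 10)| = 30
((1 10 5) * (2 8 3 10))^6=(10)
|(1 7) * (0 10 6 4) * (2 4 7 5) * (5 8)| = 9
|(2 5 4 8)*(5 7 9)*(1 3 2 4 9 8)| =|(1 3 2 7 8 4)(5 9)| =6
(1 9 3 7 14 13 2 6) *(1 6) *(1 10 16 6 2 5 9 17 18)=(1 17 18)(2 10 16 6)(3 7 14 13 5 9)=[0, 17, 10, 7, 4, 9, 2, 14, 8, 3, 16, 11, 12, 5, 13, 15, 6, 18, 1]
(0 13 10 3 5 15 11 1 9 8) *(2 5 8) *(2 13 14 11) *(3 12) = (0 14 11 1 9 13 10 12 3 8)(2 5 15) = [14, 9, 5, 8, 4, 15, 6, 7, 0, 13, 12, 1, 3, 10, 11, 2]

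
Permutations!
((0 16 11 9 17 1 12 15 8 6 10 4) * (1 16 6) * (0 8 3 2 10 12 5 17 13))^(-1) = (0 13 9 11 16 17 5 1 8 4 10 2 3 15 12 6)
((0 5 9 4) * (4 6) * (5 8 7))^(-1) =(0 4 6 9 5 7 8)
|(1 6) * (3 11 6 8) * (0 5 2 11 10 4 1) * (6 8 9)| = |(0 5 2 11 8 3 10 4 1 9 6)| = 11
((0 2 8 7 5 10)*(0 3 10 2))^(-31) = (2 8 7 5)(3 10)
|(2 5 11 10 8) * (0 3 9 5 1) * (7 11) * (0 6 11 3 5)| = 30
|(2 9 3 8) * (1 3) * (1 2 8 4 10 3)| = 6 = |(2 9)(3 4 10)|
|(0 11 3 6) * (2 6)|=5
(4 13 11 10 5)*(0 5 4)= (0 5)(4 13 11 10)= [5, 1, 2, 3, 13, 0, 6, 7, 8, 9, 4, 10, 12, 11]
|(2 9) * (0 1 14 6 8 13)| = 6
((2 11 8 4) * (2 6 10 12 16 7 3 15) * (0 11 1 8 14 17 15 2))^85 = (17)(1 12)(2 10)(3 6)(4 7)(8 16)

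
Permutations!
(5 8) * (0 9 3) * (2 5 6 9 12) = (0 12 2 5 8 6 9 3) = [12, 1, 5, 0, 4, 8, 9, 7, 6, 3, 10, 11, 2]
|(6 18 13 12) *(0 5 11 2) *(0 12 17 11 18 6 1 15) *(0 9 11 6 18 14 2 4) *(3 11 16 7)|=|(0 5 14 2 12 1 15 9 16 7 3 11 4)(6 18 13 17)|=52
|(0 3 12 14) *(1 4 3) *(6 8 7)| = |(0 1 4 3 12 14)(6 8 7)| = 6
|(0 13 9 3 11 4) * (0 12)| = |(0 13 9 3 11 4 12)| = 7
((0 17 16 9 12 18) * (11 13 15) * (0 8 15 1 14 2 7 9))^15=(1 9 15 14 12 11 2 18 13 7 8)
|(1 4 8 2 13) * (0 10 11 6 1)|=|(0 10 11 6 1 4 8 2 13)|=9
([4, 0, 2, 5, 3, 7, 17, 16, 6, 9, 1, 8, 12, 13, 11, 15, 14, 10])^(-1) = [1, 10, 2, 4, 0, 3, 8, 5, 11, 9, 17, 14, 12, 13, 16, 15, 7, 6]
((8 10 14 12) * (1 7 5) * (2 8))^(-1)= ((1 7 5)(2 8 10 14 12))^(-1)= (1 5 7)(2 12 14 10 8)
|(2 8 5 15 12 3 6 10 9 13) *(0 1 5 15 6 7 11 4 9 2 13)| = 14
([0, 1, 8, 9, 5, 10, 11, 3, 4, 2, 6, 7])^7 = [0, 1, 7, 6, 9, 2, 4, 10, 3, 11, 8, 5]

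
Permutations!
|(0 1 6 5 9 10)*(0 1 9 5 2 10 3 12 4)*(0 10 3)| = 14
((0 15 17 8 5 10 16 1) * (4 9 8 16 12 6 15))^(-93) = (0 8 12 17)(1 9 10 15)(4 5 6 16)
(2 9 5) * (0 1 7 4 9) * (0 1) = (1 7 4 9 5 2) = [0, 7, 1, 3, 9, 2, 6, 4, 8, 5]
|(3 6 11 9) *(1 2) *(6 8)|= 10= |(1 2)(3 8 6 11 9)|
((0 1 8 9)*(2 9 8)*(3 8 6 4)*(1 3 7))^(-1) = (0 9 2 1 7 4 6 8 3)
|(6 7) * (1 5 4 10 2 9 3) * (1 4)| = 10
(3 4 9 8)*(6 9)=(3 4 6 9 8)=[0, 1, 2, 4, 6, 5, 9, 7, 3, 8]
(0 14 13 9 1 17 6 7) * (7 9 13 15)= [14, 17, 2, 3, 4, 5, 9, 0, 8, 1, 10, 11, 12, 13, 15, 7, 16, 6]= (0 14 15 7)(1 17 6 9)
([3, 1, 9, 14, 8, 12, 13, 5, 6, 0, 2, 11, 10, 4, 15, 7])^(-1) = [9, 1, 10, 0, 13, 7, 8, 15, 4, 2, 12, 11, 5, 6, 3, 14]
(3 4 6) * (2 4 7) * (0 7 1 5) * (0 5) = (0 7 2 4 6 3 1) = [7, 0, 4, 1, 6, 5, 3, 2]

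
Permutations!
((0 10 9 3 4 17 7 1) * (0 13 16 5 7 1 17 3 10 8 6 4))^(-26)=((0 8 6 4 3)(1 13 16 5 7 17)(9 10))^(-26)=(0 3 4 6 8)(1 7 16)(5 13 17)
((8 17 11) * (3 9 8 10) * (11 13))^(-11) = (3 17 10 8 11 9 13)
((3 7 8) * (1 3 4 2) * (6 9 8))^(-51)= (1 8 7 2 9 3 4 6)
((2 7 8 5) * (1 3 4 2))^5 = ((1 3 4 2 7 8 5))^5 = (1 8 2 3 5 7 4)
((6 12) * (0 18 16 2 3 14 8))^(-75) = (0 16 3 8 18 2 14)(6 12)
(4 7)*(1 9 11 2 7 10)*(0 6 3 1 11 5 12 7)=(0 6 3 1 9 5 12 7 4 10 11 2)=[6, 9, 0, 1, 10, 12, 3, 4, 8, 5, 11, 2, 7]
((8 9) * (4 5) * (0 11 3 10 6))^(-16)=(0 6 10 3 11)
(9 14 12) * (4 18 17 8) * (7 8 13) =(4 18 17 13 7 8)(9 14 12) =[0, 1, 2, 3, 18, 5, 6, 8, 4, 14, 10, 11, 9, 7, 12, 15, 16, 13, 17]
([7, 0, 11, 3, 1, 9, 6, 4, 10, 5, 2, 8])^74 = [4, 7, 8, 3, 0, 5, 6, 1, 2, 9, 11, 10]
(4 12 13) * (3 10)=(3 10)(4 12 13)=[0, 1, 2, 10, 12, 5, 6, 7, 8, 9, 3, 11, 13, 4]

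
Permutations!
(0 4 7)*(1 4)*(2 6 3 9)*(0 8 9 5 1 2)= (0 2 6 3 5 1 4 7 8 9)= [2, 4, 6, 5, 7, 1, 3, 8, 9, 0]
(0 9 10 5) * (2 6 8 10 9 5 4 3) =(0 5)(2 6 8 10 4 3) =[5, 1, 6, 2, 3, 0, 8, 7, 10, 9, 4]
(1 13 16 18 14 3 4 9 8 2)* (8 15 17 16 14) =(1 13 14 3 4 9 15 17 16 18 8 2) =[0, 13, 1, 4, 9, 5, 6, 7, 2, 15, 10, 11, 12, 14, 3, 17, 18, 16, 8]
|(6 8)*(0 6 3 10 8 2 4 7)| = |(0 6 2 4 7)(3 10 8)| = 15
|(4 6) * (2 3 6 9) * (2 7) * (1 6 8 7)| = 4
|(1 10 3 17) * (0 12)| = |(0 12)(1 10 3 17)| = 4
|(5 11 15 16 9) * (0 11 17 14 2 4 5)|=|(0 11 15 16 9)(2 4 5 17 14)|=5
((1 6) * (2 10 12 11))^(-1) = (1 6)(2 11 12 10)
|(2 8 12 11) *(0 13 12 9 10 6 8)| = 20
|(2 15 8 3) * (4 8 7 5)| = |(2 15 7 5 4 8 3)| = 7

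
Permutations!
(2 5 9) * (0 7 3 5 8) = (0 7 3 5 9 2 8) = [7, 1, 8, 5, 4, 9, 6, 3, 0, 2]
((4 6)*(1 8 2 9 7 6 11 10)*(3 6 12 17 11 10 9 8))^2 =((1 3 6 4 10)(2 8)(7 12 17 11 9))^2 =(1 6 10 3 4)(7 17 9 12 11)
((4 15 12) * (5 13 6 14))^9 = (15)(5 13 6 14)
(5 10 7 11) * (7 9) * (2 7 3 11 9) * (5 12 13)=(2 7 9 3 11 12 13 5 10)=[0, 1, 7, 11, 4, 10, 6, 9, 8, 3, 2, 12, 13, 5]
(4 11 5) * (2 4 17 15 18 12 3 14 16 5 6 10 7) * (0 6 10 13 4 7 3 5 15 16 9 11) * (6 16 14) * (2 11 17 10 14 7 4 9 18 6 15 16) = (0 2 4)(3 15 6 13 9 17 7 11 14 18 12 5 10) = [2, 1, 4, 15, 0, 10, 13, 11, 8, 17, 3, 14, 5, 9, 18, 6, 16, 7, 12]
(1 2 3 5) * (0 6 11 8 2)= [6, 0, 3, 5, 4, 1, 11, 7, 2, 9, 10, 8]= (0 6 11 8 2 3 5 1)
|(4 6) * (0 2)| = 2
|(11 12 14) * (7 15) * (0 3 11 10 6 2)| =8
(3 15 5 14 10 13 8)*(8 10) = (3 15 5 14 8)(10 13) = [0, 1, 2, 15, 4, 14, 6, 7, 3, 9, 13, 11, 12, 10, 8, 5]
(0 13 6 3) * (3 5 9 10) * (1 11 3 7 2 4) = (0 13 6 5 9 10 7 2 4 1 11 3) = [13, 11, 4, 0, 1, 9, 5, 2, 8, 10, 7, 3, 12, 6]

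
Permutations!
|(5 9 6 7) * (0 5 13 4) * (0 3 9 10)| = 6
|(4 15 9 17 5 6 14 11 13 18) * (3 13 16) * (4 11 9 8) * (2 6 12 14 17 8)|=10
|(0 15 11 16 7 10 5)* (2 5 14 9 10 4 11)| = 12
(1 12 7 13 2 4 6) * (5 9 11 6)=(1 12 7 13 2 4 5 9 11 6)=[0, 12, 4, 3, 5, 9, 1, 13, 8, 11, 10, 6, 7, 2]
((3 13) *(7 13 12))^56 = (13)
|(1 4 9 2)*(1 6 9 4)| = |(2 6 9)| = 3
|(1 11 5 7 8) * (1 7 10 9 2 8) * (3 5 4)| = 10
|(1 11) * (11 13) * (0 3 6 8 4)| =|(0 3 6 8 4)(1 13 11)| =15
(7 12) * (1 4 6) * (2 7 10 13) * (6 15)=(1 4 15 6)(2 7 12 10 13)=[0, 4, 7, 3, 15, 5, 1, 12, 8, 9, 13, 11, 10, 2, 14, 6]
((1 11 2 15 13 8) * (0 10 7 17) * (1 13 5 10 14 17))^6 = ((0 14 17)(1 11 2 15 5 10 7)(8 13))^6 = (17)(1 7 10 5 15 2 11)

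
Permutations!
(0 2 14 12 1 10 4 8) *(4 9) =(0 2 14 12 1 10 9 4 8) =[2, 10, 14, 3, 8, 5, 6, 7, 0, 4, 9, 11, 1, 13, 12]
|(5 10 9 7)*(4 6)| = |(4 6)(5 10 9 7)| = 4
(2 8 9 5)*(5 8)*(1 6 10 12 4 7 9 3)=(1 6 10 12 4 7 9 8 3)(2 5)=[0, 6, 5, 1, 7, 2, 10, 9, 3, 8, 12, 11, 4]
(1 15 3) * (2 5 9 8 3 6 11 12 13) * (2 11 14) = [0, 15, 5, 1, 4, 9, 14, 7, 3, 8, 10, 12, 13, 11, 2, 6] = (1 15 6 14 2 5 9 8 3)(11 12 13)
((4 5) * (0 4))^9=((0 4 5))^9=(5)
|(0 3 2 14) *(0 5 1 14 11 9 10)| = 6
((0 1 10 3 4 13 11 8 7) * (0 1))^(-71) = ((1 10 3 4 13 11 8 7))^(-71) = (1 10 3 4 13 11 8 7)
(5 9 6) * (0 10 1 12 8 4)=(0 10 1 12 8 4)(5 9 6)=[10, 12, 2, 3, 0, 9, 5, 7, 4, 6, 1, 11, 8]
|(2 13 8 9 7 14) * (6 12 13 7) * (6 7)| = |(2 6 12 13 8 9 7 14)| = 8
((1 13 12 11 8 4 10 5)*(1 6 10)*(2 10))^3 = (1 11)(2 6 5 10)(4 12)(8 13)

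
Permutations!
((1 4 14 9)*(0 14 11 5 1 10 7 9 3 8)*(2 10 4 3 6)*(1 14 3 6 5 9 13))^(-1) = (0 8 3)(1 13 7 10 2 6)(4 9 11)(5 14)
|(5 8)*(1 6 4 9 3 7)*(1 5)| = 8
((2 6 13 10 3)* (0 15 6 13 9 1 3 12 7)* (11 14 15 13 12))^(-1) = ((0 13 10 11 14 15 6 9 1 3 2 12 7))^(-1) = (0 7 12 2 3 1 9 6 15 14 11 10 13)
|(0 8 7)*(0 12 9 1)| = |(0 8 7 12 9 1)| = 6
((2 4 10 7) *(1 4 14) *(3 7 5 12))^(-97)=((1 4 10 5 12 3 7 2 14))^(-97)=(1 10 12 7 14 4 5 3 2)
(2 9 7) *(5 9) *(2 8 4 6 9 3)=(2 5 3)(4 6 9 7 8)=[0, 1, 5, 2, 6, 3, 9, 8, 4, 7]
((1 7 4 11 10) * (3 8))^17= ((1 7 4 11 10)(3 8))^17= (1 4 10 7 11)(3 8)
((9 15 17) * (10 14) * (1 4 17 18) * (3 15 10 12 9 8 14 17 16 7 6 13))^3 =((1 4 16 7 6 13 3 15 18)(8 14 12 9 10 17))^3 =(1 7 3)(4 6 15)(8 9)(10 14)(12 17)(13 18 16)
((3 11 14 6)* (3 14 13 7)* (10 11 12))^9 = (3 11)(6 14)(7 10)(12 13)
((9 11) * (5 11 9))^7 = ((5 11))^7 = (5 11)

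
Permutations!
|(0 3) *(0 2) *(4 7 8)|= |(0 3 2)(4 7 8)|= 3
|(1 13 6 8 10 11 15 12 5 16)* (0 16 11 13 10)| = |(0 16 1 10 13 6 8)(5 11 15 12)| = 28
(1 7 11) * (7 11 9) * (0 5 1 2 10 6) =(0 5 1 11 2 10 6)(7 9) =[5, 11, 10, 3, 4, 1, 0, 9, 8, 7, 6, 2]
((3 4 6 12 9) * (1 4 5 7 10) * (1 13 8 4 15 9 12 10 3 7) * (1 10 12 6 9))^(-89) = ((1 15)(3 5 10 13 8 4 9 7)(6 12))^(-89) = (1 15)(3 7 9 4 8 13 10 5)(6 12)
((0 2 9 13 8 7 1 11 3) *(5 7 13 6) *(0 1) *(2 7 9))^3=((0 7)(1 11 3)(5 9 6)(8 13))^3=(0 7)(8 13)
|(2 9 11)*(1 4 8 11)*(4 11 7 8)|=4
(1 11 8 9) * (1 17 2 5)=[0, 11, 5, 3, 4, 1, 6, 7, 9, 17, 10, 8, 12, 13, 14, 15, 16, 2]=(1 11 8 9 17 2 5)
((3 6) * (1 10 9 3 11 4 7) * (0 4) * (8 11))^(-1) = (0 11 8 6 3 9 10 1 7 4)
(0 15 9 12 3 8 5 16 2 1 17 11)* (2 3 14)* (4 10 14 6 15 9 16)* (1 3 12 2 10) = (0 9 2 3 8 5 4 1 17 11)(6 15 16 12)(10 14) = [9, 17, 3, 8, 1, 4, 15, 7, 5, 2, 14, 0, 6, 13, 10, 16, 12, 11]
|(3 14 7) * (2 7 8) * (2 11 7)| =5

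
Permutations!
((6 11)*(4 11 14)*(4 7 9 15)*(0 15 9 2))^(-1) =(0 2 7 14 6 11 4 15)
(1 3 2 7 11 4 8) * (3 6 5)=(1 6 5 3 2 7 11 4 8)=[0, 6, 7, 2, 8, 3, 5, 11, 1, 9, 10, 4]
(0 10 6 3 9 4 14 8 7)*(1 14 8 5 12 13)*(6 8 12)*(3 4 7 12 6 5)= (0 10 8 12 13 1 14 3 9 7)(4 6)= [10, 14, 2, 9, 6, 5, 4, 0, 12, 7, 8, 11, 13, 1, 3]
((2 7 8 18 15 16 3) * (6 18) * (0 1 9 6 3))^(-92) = (0 16 15 18 6 9 1)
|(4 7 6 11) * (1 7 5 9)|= |(1 7 6 11 4 5 9)|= 7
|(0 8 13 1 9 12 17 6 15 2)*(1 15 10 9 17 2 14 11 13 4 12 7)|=|(0 8 4 12 2)(1 17 6 10 9 7)(11 13 15 14)|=60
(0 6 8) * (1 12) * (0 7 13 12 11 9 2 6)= (1 11 9 2 6 8 7 13 12)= [0, 11, 6, 3, 4, 5, 8, 13, 7, 2, 10, 9, 1, 12]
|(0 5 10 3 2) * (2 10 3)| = 5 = |(0 5 3 10 2)|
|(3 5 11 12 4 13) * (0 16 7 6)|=12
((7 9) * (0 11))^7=((0 11)(7 9))^7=(0 11)(7 9)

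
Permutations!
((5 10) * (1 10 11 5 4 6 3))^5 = (5 11)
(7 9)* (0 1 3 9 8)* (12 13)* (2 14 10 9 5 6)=(0 1 3 5 6 2 14 10 9 7 8)(12 13)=[1, 3, 14, 5, 4, 6, 2, 8, 0, 7, 9, 11, 13, 12, 10]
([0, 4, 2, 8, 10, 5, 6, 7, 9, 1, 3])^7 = (1 4 10 3 8 9)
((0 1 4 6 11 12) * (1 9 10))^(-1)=((0 9 10 1 4 6 11 12))^(-1)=(0 12 11 6 4 1 10 9)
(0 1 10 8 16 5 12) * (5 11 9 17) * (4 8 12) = (0 1 10 12)(4 8 16 11 9 17 5) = [1, 10, 2, 3, 8, 4, 6, 7, 16, 17, 12, 9, 0, 13, 14, 15, 11, 5]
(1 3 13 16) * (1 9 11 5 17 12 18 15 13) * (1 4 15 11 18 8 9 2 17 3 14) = (1 14)(2 17 12 8 9 18 11 5 3 4 15 13 16) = [0, 14, 17, 4, 15, 3, 6, 7, 9, 18, 10, 5, 8, 16, 1, 13, 2, 12, 11]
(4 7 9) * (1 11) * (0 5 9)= (0 5 9 4 7)(1 11)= [5, 11, 2, 3, 7, 9, 6, 0, 8, 4, 10, 1]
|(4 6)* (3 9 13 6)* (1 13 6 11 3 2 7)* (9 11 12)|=|(1 13 12 9 6 4 2 7)(3 11)|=8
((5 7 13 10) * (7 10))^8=(13)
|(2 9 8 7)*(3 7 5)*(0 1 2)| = |(0 1 2 9 8 5 3 7)| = 8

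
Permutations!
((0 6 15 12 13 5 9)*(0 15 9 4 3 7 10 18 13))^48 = ((0 6 9 15 12)(3 7 10 18 13 5 4))^48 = (0 15 6 12 9)(3 4 5 13 18 10 7)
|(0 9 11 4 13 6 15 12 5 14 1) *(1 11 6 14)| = |(0 9 6 15 12 5 1)(4 13 14 11)| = 28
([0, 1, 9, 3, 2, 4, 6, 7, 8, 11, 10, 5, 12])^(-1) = [0, 1, 4, 3, 5, 11, 6, 7, 8, 2, 10, 9, 12]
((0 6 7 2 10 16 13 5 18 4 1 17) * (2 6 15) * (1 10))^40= (4 5 16)(10 18 13)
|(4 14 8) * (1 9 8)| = |(1 9 8 4 14)| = 5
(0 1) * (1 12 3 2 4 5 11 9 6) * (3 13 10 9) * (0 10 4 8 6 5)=(0 12 13 4)(1 10 9 5 11 3 2 8 6)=[12, 10, 8, 2, 0, 11, 1, 7, 6, 5, 9, 3, 13, 4]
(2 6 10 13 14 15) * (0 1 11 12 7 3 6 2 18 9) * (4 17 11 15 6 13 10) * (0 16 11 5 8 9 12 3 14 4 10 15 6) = [1, 6, 2, 13, 17, 8, 10, 14, 9, 16, 15, 3, 7, 4, 0, 18, 11, 5, 12] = (0 1 6 10 15 18 12 7 14)(3 13 4 17 5 8 9 16 11)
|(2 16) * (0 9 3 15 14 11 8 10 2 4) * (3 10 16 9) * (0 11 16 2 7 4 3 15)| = |(0 15 14 16 3)(2 9 10 7 4 11 8)| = 35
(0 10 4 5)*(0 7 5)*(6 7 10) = [6, 1, 2, 3, 0, 10, 7, 5, 8, 9, 4] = (0 6 7 5 10 4)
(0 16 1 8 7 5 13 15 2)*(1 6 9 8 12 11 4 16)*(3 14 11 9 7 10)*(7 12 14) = (0 1 14 11 4 16 6 12 9 8 10 3 7 5 13 15 2) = [1, 14, 0, 7, 16, 13, 12, 5, 10, 8, 3, 4, 9, 15, 11, 2, 6]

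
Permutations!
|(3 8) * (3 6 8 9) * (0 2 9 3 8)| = |(0 2 9 8 6)| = 5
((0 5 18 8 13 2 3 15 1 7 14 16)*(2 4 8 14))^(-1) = (0 16 14 18 5)(1 15 3 2 7)(4 13 8)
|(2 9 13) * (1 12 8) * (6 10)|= 6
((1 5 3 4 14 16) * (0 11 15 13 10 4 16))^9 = (0 15 10 14 11 13 4)(1 5 3 16)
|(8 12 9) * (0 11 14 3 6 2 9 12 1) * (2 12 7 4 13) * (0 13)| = 40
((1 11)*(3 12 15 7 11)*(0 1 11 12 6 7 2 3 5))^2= ((0 1 5)(2 3 6 7 12 15))^2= (0 5 1)(2 6 12)(3 7 15)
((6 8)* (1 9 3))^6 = (9)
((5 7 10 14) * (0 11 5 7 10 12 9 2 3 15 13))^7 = ((0 11 5 10 14 7 12 9 2 3 15 13))^7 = (0 9 5 3 14 13 12 11 2 10 15 7)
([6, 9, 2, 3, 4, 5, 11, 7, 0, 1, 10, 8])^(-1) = (0 8 11 6)(1 9)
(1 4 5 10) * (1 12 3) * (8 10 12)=(1 4 5 12 3)(8 10)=[0, 4, 2, 1, 5, 12, 6, 7, 10, 9, 8, 11, 3]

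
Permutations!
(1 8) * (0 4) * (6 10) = (0 4)(1 8)(6 10) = [4, 8, 2, 3, 0, 5, 10, 7, 1, 9, 6]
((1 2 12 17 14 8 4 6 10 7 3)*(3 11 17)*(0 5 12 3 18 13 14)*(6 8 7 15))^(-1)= ((0 5 12 18 13 14 7 11 17)(1 2 3)(4 8)(6 10 15))^(-1)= (0 17 11 7 14 13 18 12 5)(1 3 2)(4 8)(6 15 10)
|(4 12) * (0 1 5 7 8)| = |(0 1 5 7 8)(4 12)| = 10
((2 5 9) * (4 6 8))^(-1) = ((2 5 9)(4 6 8))^(-1) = (2 9 5)(4 8 6)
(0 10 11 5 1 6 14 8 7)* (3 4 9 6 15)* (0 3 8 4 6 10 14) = [14, 15, 2, 6, 9, 1, 0, 3, 7, 10, 11, 5, 12, 13, 4, 8] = (0 14 4 9 10 11 5 1 15 8 7 3 6)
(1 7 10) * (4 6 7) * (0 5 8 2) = (0 5 8 2)(1 4 6 7 10) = [5, 4, 0, 3, 6, 8, 7, 10, 2, 9, 1]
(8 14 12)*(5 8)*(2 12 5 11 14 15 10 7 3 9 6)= (2 12 11 14 5 8 15 10 7 3 9 6)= [0, 1, 12, 9, 4, 8, 2, 3, 15, 6, 7, 14, 11, 13, 5, 10]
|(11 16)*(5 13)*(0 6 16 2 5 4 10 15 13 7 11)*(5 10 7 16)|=|(0 6 5 16)(2 10 15 13 4 7 11)|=28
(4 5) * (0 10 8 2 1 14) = (0 10 8 2 1 14)(4 5) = [10, 14, 1, 3, 5, 4, 6, 7, 2, 9, 8, 11, 12, 13, 0]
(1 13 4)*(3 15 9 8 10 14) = (1 13 4)(3 15 9 8 10 14) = [0, 13, 2, 15, 1, 5, 6, 7, 10, 8, 14, 11, 12, 4, 3, 9]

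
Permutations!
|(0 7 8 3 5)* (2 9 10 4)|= |(0 7 8 3 5)(2 9 10 4)|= 20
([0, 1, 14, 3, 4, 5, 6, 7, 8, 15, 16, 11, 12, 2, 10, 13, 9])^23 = (2 10 9 13 14 16 15)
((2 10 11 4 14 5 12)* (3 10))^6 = (2 5 4 10)(3 12 14 11) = ((2 3 10 11 4 14 5 12))^6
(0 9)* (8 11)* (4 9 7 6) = (0 7 6 4 9)(8 11) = [7, 1, 2, 3, 9, 5, 4, 6, 11, 0, 10, 8]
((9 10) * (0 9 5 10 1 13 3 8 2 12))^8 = ((0 9 1 13 3 8 2 12)(5 10))^8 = (13)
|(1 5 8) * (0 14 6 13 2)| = 15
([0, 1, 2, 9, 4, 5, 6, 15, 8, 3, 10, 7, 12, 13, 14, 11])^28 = [0, 1, 2, 3, 4, 5, 6, 15, 8, 9, 10, 7, 12, 13, 14, 11]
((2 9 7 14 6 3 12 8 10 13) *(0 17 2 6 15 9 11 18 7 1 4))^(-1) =(0 4 1 9 15 14 7 18 11 2 17)(3 6 13 10 8 12)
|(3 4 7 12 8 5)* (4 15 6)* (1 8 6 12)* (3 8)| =14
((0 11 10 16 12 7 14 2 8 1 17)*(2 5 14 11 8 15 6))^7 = ((0 8 1 17)(2 15 6)(5 14)(7 11 10 16 12))^7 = (0 17 1 8)(2 15 6)(5 14)(7 10 12 11 16)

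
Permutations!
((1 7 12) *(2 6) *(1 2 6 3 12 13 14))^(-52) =(14)(2 12 3)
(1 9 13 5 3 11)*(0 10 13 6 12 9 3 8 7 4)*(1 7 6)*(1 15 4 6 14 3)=(0 10 13 5 8 14 3 11 7 6 12 9 15 4)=[10, 1, 2, 11, 0, 8, 12, 6, 14, 15, 13, 7, 9, 5, 3, 4]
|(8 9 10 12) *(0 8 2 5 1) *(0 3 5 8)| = 15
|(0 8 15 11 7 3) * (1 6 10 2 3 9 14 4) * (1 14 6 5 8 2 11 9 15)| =|(0 2 3)(1 5 8)(4 14)(6 10 11 7 15 9)| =6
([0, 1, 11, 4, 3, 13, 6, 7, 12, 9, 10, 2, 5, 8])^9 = [0, 1, 11, 4, 3, 13, 6, 7, 12, 9, 10, 2, 5, 8]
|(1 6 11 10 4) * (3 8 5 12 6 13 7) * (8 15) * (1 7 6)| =|(1 13 6 11 10 4 7 3 15 8 5 12)| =12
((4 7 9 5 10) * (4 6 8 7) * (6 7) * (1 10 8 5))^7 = (1 9 7 10)(5 8 6)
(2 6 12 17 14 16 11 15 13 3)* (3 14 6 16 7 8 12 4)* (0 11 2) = (0 11 15 13 14 7 8 12 17 6 4 3)(2 16) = [11, 1, 16, 0, 3, 5, 4, 8, 12, 9, 10, 15, 17, 14, 7, 13, 2, 6]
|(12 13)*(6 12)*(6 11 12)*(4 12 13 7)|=6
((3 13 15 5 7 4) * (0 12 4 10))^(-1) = ((0 12 4 3 13 15 5 7 10))^(-1) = (0 10 7 5 15 13 3 4 12)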